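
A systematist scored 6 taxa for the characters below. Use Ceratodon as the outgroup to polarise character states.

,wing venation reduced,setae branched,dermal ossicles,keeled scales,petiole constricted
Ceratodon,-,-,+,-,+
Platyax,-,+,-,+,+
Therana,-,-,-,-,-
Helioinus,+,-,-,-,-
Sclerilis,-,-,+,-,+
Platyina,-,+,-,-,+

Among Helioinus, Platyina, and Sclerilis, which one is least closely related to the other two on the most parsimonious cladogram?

Character polarity is set by the outgroup: the derived state is whichever differs from the outgroup's state, so for dermal ossicles, petiole constricted the derived state is '-', and for the remaining characters it is '+'.
wing venation reduced: derived state '+' in Helioinus only — an autapomorphy, so it tells us nothing about relationships among taxa.
Only Platyax and Platyina show the derived state '+' for setae branched, supporting them as a clade.
dermal ossicles: derived state '-' in Helioinus, Platyax, Platyina, and Therana only — synapomorphy for {Helioinus, Platyax, Platyina, Therana}.
keeled scales: derived state '+' in Platyax only — an autapomorphy, so it tells us nothing about relationships among taxa.
petiole constricted (derived state '-') is shared by Helioinus and Therana — a synapomorphy uniting that clade.
Most parsimonious ingroup topology: (((Platyax,Platyina),(Therana,Helioinus)),Sclerilis).
Platyina and Helioinus share a more recent common ancestor with each other than either does with Sclerilis, so Sclerilis is the least closely related of the three.

Sclerilis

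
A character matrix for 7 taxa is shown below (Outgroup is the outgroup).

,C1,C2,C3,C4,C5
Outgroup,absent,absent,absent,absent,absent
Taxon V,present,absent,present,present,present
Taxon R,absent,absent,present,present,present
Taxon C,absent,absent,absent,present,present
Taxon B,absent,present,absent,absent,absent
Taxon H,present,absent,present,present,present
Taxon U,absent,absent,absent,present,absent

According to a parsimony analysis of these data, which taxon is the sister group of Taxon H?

Taxon V

The outgroup has state 'absent' for every character, so 'present' is the derived state throughout.
C1: derived state 'present' in Taxon H and Taxon V only — synapomorphy for {Taxon H, Taxon V}.
C2: derived state 'present' in Taxon B only — an autapomorphy, so it tells us nothing about relationships among taxa.
C3: derived state 'present' in Taxon H, Taxon R, and Taxon V only — synapomorphy for {Taxon H, Taxon R, Taxon V}.
C4: derived state 'present' in Taxon C, Taxon H, Taxon R, Taxon U, and Taxon V only — synapomorphy for {Taxon C, Taxon H, Taxon R, Taxon U, Taxon V}.
C5 (derived state 'present') is shared by Taxon C, Taxon H, Taxon R, and Taxon V — a synapomorphy uniting that clade.
Most parsimonious ingroup topology: (((((Taxon V,Taxon H),Taxon R),Taxon C),Taxon U),Taxon B).
Taxon H and Taxon V form a cherry on this tree, so they are sister taxa.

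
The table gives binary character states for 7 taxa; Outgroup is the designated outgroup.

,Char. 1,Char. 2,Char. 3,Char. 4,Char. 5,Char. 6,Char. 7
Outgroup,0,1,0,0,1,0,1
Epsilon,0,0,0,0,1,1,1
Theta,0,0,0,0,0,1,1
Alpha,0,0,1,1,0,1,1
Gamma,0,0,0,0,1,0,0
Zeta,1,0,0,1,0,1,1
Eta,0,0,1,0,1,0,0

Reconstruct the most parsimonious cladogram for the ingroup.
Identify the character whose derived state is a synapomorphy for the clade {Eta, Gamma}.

Char. 7

Character polarity is set by the outgroup: the derived state is whichever differs from the outgroup's state, so for Char. 2, Char. 5, Char. 7 the derived state is '0', and for the remaining characters it is '1'.
Char. 1 (derived state '1') is unique to Zeta (autapomorphy; uninformative for grouping).
Char. 2 (derived state '0') is shared by all ingroup taxa — unites the whole ingroup.
Char. 3 groups Alpha and Eta, which is incompatible with the clades supported by the remaining characters; treating it as convergent (homoplasy) costs fewer steps than any alternative tree.
Char. 4: derived state '1' in Alpha and Zeta only — synapomorphy for {Alpha, Zeta}.
Only Alpha, Theta, and Zeta show the derived state '0' for Char. 5, supporting them as a clade.
Only Alpha, Epsilon, Theta, and Zeta show the derived state '1' for Char. 6, supporting them as a clade.
Char. 7: derived state '0' in Eta and Gamma only — synapomorphy for {Eta, Gamma}.
Most parsimonious ingroup topology: ((Epsilon,(Theta,(Alpha,Zeta))),(Gamma,Eta)).
The clade {Eta, Gamma} is supported by Char. 7: its derived state '0' occurs in exactly those taxa and in no other taxon (including the outgroup).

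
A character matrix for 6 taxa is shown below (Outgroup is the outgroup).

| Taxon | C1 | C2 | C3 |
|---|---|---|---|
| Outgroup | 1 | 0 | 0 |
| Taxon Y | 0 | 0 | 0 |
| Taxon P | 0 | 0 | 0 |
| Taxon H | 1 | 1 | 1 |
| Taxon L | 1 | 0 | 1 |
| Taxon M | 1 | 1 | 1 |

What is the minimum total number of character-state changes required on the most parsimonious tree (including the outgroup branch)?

3

Character polarity is set by the outgroup: the derived state is whichever differs from the outgroup's state, so for C1 the derived state is '0', and for the remaining characters it is '1'.
Only Taxon P and Taxon Y show the derived state '0' for C1, supporting them as a clade.
C2 (derived state '1') is shared by Taxon H and Taxon M — a synapomorphy uniting that clade.
Only Taxon H, Taxon L, and Taxon M show the derived state '1' for C3, supporting them as a clade.
Most parsimonious ingroup topology: ((Taxon P,Taxon Y),(Taxon L,(Taxon M,Taxon H))).
Changes per character on this tree: C1: 1; C2: 1; C3: 1.
Total = 3.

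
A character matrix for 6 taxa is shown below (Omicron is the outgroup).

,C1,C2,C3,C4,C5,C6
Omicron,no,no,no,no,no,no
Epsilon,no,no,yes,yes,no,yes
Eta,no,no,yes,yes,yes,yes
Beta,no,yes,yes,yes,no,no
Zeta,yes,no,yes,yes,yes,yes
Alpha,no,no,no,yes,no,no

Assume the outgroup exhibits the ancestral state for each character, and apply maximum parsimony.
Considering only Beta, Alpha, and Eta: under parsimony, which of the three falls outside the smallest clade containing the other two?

The outgroup has state 'no' for every character, so 'yes' is the derived state throughout.
C1 (derived state 'yes') is unique to Zeta (autapomorphy; uninformative for grouping).
C2: derived state 'yes' in Beta only — an autapomorphy, so it tells us nothing about relationships among taxa.
C3: derived state 'yes' in Beta, Epsilon, Eta, and Zeta only — synapomorphy for {Beta, Epsilon, Eta, Zeta}.
C4 (derived state 'yes') is shared by all ingroup taxa — unites the whole ingroup.
C5 (derived state 'yes') is shared by Eta and Zeta — a synapomorphy uniting that clade.
C6: derived state 'yes' in Epsilon, Eta, and Zeta only — synapomorphy for {Epsilon, Eta, Zeta}.
Most parsimonious ingroup topology: (((Epsilon,(Eta,Zeta)),Beta),Alpha).
Eta and Beta share a more recent common ancestor with each other than either does with Alpha, so Alpha is the least closely related of the three.

Alpha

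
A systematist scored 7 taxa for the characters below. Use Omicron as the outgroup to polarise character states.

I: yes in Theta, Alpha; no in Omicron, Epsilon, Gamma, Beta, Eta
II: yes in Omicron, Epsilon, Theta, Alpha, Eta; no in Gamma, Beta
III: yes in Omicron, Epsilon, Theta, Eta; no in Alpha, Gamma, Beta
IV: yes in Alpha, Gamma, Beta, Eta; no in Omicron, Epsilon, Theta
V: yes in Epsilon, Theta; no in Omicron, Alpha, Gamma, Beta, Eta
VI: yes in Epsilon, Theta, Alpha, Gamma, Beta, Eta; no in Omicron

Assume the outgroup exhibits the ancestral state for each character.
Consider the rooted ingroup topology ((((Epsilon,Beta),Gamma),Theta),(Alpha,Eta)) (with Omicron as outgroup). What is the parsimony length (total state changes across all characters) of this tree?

13

Map each character onto ((((Epsilon,Beta),Gamma),Theta),(Alpha,Eta)) (rooted by Omicron) and count the minimum state changes it requires (Fitch parsimony):
I: 2; II: 2; III: 3; IV: 3; V: 2; VI: 1.
Total tree length = 13.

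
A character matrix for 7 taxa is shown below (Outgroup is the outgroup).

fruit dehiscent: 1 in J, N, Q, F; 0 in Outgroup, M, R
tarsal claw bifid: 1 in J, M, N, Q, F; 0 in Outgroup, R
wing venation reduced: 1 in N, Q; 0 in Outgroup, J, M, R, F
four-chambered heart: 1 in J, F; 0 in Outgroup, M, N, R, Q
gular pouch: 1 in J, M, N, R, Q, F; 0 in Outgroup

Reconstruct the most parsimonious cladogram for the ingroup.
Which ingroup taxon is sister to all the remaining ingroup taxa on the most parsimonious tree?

R

The outgroup has state '0' for every character, so '1' is the derived state throughout.
fruit dehiscent: derived state '1' in F, J, N, and Q only — synapomorphy for {F, J, N, Q}.
tarsal claw bifid: derived state '1' in F, J, M, N, and Q only — synapomorphy for {F, J, M, N, Q}.
wing venation reduced (derived state '1') is shared by N and Q — a synapomorphy uniting that clade.
Only F and J show the derived state '1' for four-chambered heart, supporting them as a clade.
All ingroup taxa share the derived state '1' for gular pouch; it defines the ingroup but does not resolve relationships within it.
Most parsimonious ingroup topology: ((((J,F),(N,Q)),M),R).
R is sister to the clade containing all other ingroup taxa, so it is the earliest-diverging (most basal) ingroup lineage.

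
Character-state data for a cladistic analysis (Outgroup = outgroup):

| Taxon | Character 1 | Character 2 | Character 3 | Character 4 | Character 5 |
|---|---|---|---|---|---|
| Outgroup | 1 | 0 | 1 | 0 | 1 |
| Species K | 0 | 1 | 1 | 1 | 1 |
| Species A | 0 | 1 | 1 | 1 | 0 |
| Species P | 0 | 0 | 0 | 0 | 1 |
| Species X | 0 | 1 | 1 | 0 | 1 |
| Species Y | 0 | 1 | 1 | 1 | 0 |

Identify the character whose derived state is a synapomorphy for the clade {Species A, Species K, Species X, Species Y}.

Character polarity is set by the outgroup: the derived state is whichever differs from the outgroup's state, so for Character 1, Character 3, Character 5 the derived state is '0', and for the remaining characters it is '1'.
All ingroup taxa share the derived state '0' for Character 1; it defines the ingroup but does not resolve relationships within it.
Character 2 (derived state '1') is shared by Species A, Species K, Species X, and Species Y — a synapomorphy uniting that clade.
Character 3: derived state '0' in Species P only — an autapomorphy, so it tells us nothing about relationships among taxa.
Character 4 (derived state '1') is shared by Species A, Species K, and Species Y — a synapomorphy uniting that clade.
Character 5 (derived state '0') is shared by Species A and Species Y — a synapomorphy uniting that clade.
Most parsimonious ingroup topology: (((Species K,(Species A,Species Y)),Species X),Species P).
The clade {Species A, Species K, Species X, Species Y} is supported by Character 2: its derived state '1' occurs in exactly those taxa and in no other taxon (including the outgroup).

Character 2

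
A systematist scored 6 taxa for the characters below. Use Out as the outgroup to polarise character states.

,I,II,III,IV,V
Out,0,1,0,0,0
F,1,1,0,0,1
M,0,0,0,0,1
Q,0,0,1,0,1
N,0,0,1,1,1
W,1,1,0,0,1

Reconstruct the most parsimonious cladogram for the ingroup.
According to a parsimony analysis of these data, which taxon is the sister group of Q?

Character polarity is set by the outgroup: the derived state is whichever differs from the outgroup's state, so for II the derived state is '0', and for the remaining characters it is '1'.
Only F and W show the derived state '1' for I, supporting them as a clade.
II (derived state '0') is shared by M, N, and Q — a synapomorphy uniting that clade.
III (derived state '1') is shared by N and Q — a synapomorphy uniting that clade.
IV (derived state '1') is unique to N (autapomorphy; uninformative for grouping).
All ingroup taxa share the derived state '1' for V; it defines the ingroup but does not resolve relationships within it.
Most parsimonious ingroup topology: ((F,W),(M,(Q,N))).
Q and N form a cherry on this tree, so they are sister taxa.

N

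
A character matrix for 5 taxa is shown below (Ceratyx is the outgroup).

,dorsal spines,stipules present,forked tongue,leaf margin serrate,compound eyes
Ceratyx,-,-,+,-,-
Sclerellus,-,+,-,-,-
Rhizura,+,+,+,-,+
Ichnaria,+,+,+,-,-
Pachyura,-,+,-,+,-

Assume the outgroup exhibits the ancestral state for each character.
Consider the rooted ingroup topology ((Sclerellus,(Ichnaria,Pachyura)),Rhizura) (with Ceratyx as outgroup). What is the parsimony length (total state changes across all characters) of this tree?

7

Map each character onto ((Sclerellus,(Ichnaria,Pachyura)),Rhizura) (rooted by Ceratyx) and count the minimum state changes it requires (Fitch parsimony):
dorsal spines: 2; stipules present: 1; forked tongue: 2; leaf margin serrate: 1; compound eyes: 1.
Total tree length = 7.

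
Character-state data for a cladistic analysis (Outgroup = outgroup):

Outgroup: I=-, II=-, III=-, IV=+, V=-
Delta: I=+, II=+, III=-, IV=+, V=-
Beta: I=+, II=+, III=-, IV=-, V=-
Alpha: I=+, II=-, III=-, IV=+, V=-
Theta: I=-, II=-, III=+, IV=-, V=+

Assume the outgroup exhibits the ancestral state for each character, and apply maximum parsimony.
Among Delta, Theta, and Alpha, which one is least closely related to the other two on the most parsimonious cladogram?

Character polarity is set by the outgroup: the derived state is whichever differs from the outgroup's state, so for IV the derived state is '-', and for the remaining characters it is '+'.
I (derived state '+') is shared by Alpha, Beta, and Delta — a synapomorphy uniting that clade.
II: derived state '+' in Beta and Delta only — synapomorphy for {Beta, Delta}.
III: derived state '+' in Theta only — an autapomorphy, so it tells us nothing about relationships among taxa.
IV groups Beta and Theta, which is incompatible with the clades supported by the remaining characters; treating it as convergent (homoplasy) costs fewer steps than any alternative tree.
V (derived state '+') is unique to Theta (autapomorphy; uninformative for grouping).
Most parsimonious ingroup topology: (((Delta,Beta),Alpha),Theta).
Delta and Alpha share a more recent common ancestor with each other than either does with Theta, so Theta is the least closely related of the three.

Theta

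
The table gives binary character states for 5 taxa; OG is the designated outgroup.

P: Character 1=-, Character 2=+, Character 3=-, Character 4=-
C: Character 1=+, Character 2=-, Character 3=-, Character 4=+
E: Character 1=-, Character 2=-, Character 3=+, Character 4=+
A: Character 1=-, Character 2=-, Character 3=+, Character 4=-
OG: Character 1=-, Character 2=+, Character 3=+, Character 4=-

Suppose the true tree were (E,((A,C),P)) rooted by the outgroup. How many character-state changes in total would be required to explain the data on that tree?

7

Map each character onto (E,((A,C),P)) (rooted by OG) and count the minimum state changes it requires (Fitch parsimony):
Character 1: 1; Character 2: 2; Character 3: 2; Character 4: 2.
Total tree length = 7.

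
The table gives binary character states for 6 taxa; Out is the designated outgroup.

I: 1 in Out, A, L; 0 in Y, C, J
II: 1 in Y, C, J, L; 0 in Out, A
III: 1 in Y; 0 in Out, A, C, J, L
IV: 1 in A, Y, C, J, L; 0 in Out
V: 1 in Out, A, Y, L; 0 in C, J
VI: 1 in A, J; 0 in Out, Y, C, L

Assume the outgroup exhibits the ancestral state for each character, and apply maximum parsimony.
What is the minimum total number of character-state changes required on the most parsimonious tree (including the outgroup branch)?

Character polarity is set by the outgroup: the derived state is whichever differs from the outgroup's state, so for I, V the derived state is '0', and for the remaining characters it is '1'.
I: derived state '0' in C, J, and Y only — synapomorphy for {C, J, Y}.
II (derived state '1') is shared by C, J, L, and Y — a synapomorphy uniting that clade.
III: derived state '1' in Y only — an autapomorphy, so it tells us nothing about relationships among taxa.
IV (derived state '1') is shared by all ingroup taxa — unites the whole ingroup.
Only C and J show the derived state '0' for V, supporting them as a clade.
VI (state '1') occurs in A and J but conflicts with the nesting implied by the other characters — most parsimoniously interpreted as homoplasy.
Most parsimonious ingroup topology: (A,((Y,(C,J)),L)).
Changes per character on this tree: I: 1; II: 1; III: 1; IV: 1; V: 1; VI: 2.
Total = 7.

7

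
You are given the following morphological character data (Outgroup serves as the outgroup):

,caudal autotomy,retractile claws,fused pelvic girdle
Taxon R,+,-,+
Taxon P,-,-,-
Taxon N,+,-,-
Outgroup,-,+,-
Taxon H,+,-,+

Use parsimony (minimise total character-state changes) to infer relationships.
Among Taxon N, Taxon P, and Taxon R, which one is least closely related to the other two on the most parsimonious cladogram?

Character polarity is set by the outgroup: the derived state is whichever differs from the outgroup's state, so for retractile claws the derived state is '-', and for the remaining characters it is '+'.
caudal autotomy (derived state '+') is shared by Taxon H, Taxon N, and Taxon R — a synapomorphy uniting that clade.
All ingroup taxa share the derived state '-' for retractile claws; it defines the ingroup but does not resolve relationships within it.
Only Taxon H and Taxon R show the derived state '+' for fused pelvic girdle, supporting them as a clade.
Most parsimonious ingroup topology: (((Taxon H,Taxon R),Taxon N),Taxon P).
Taxon R and Taxon N share a more recent common ancestor with each other than either does with Taxon P, so Taxon P is the least closely related of the three.

Taxon P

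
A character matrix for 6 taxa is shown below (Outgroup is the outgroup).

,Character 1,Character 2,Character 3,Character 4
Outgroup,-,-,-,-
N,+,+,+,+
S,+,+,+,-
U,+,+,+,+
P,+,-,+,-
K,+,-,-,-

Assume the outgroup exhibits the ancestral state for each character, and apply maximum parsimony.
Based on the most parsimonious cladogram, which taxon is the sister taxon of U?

N

The outgroup has state '-' for every character, so '+' is the derived state throughout.
All ingroup taxa share the derived state '+' for Character 1; it defines the ingroup but does not resolve relationships within it.
Only N, S, and U show the derived state '+' for Character 2, supporting them as a clade.
Only N, P, S, and U show the derived state '+' for Character 3, supporting them as a clade.
Character 4: derived state '+' in N and U only — synapomorphy for {N, U}.
Most parsimonious ingroup topology: ((((N,U),S),P),K).
U and N form a cherry on this tree, so they are sister taxa.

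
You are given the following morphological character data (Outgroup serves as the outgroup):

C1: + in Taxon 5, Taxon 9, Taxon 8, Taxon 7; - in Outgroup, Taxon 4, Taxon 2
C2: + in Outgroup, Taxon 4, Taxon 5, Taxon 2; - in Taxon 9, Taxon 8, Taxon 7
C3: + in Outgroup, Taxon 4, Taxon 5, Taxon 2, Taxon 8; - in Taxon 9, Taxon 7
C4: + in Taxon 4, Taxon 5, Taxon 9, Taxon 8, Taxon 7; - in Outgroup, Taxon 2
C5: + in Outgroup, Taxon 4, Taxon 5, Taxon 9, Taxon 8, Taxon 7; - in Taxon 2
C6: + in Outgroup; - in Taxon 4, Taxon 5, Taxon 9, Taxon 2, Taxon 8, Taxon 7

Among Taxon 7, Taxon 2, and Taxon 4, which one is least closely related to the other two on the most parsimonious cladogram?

Taxon 2

Character polarity is set by the outgroup: the derived state is whichever differs from the outgroup's state, so for C2, C3, C5, C6 the derived state is '-', and for the remaining characters it is '+'.
C1 (derived state '+') is shared by Taxon 5, Taxon 7, Taxon 8, and Taxon 9 — a synapomorphy uniting that clade.
C2: derived state '-' in Taxon 7, Taxon 8, and Taxon 9 only — synapomorphy for {Taxon 7, Taxon 8, Taxon 9}.
C3: derived state '-' in Taxon 7 and Taxon 9 only — synapomorphy for {Taxon 7, Taxon 9}.
Only Taxon 4, Taxon 5, Taxon 7, Taxon 8, and Taxon 9 show the derived state '+' for C4, supporting them as a clade.
C5 (derived state '-') is unique to Taxon 2 (autapomorphy; uninformative for grouping).
All ingroup taxa share the derived state '-' for C6; it defines the ingroup but does not resolve relationships within it.
Most parsimonious ingroup topology: ((Taxon 4,(Taxon 5,((Taxon 9,Taxon 7),Taxon 8))),Taxon 2).
Taxon 4 and Taxon 7 share a more recent common ancestor with each other than either does with Taxon 2, so Taxon 2 is the least closely related of the three.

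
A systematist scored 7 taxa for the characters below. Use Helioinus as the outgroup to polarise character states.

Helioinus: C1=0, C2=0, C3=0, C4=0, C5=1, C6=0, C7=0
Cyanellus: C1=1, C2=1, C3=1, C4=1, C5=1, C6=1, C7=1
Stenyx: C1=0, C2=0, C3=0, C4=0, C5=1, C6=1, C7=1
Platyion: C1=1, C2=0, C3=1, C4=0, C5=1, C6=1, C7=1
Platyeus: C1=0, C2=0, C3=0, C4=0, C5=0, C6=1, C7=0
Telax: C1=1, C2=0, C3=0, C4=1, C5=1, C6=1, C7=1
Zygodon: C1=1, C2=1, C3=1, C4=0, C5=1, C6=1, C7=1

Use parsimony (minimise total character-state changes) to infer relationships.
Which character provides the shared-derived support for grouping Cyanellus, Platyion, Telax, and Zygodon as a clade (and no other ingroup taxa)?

Character polarity is set by the outgroup: the derived state is whichever differs from the outgroup's state, so for C5 the derived state is '0', and for the remaining characters it is '1'.
Only Cyanellus, Platyion, Telax, and Zygodon show the derived state '1' for C1, supporting them as a clade.
C2: derived state '1' in Cyanellus and Zygodon only — synapomorphy for {Cyanellus, Zygodon}.
C3: derived state '1' in Cyanellus, Platyion, and Zygodon only — synapomorphy for {Cyanellus, Platyion, Zygodon}.
C4 (state '1') occurs in Cyanellus and Telax but conflicts with the nesting implied by the other characters — most parsimoniously interpreted as homoplasy.
C5: derived state '0' in Platyeus only — an autapomorphy, so it tells us nothing about relationships among taxa.
All ingroup taxa share the derived state '1' for C6; it defines the ingroup but does not resolve relationships within it.
Only Cyanellus, Platyion, Stenyx, Telax, and Zygodon show the derived state '1' for C7, supporting them as a clade.
Most parsimonious ingroup topology: (((((Cyanellus,Zygodon),Platyion),Telax),Stenyx),Platyeus).
The clade {Cyanellus, Platyion, Telax, Zygodon} is supported by C1: its derived state '1' occurs in exactly those taxa and in no other taxon (including the outgroup).

C1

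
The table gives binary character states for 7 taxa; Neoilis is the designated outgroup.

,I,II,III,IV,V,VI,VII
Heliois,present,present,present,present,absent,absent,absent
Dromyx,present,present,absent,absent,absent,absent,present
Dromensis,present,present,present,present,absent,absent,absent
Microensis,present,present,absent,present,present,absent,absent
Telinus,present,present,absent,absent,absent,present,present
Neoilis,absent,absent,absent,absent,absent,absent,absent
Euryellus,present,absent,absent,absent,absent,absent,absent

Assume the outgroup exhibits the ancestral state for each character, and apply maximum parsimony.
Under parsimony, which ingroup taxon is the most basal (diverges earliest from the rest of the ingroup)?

The outgroup has state 'absent' for every character, so 'present' is the derived state throughout.
I (derived state 'present') is shared by all ingroup taxa — unites the whole ingroup.
Only Dromensis, Dromyx, Heliois, Microensis, and Telinus show the derived state 'present' for II, supporting them as a clade.
Only Dromensis and Heliois show the derived state 'present' for III, supporting them as a clade.
IV: derived state 'present' in Dromensis, Heliois, and Microensis only — synapomorphy for {Dromensis, Heliois, Microensis}.
V (derived state 'present') is unique to Microensis (autapomorphy; uninformative for grouping).
VI: derived state 'present' in Telinus only — an autapomorphy, so it tells us nothing about relationships among taxa.
Only Dromyx and Telinus show the derived state 'present' for VII, supporting them as a clade.
Most parsimonious ingroup topology: (Euryellus,((Telinus,Dromyx),((Heliois,Dromensis),Microensis))).
Euryellus is sister to the clade containing all other ingroup taxa, so it is the earliest-diverging (most basal) ingroup lineage.

Euryellus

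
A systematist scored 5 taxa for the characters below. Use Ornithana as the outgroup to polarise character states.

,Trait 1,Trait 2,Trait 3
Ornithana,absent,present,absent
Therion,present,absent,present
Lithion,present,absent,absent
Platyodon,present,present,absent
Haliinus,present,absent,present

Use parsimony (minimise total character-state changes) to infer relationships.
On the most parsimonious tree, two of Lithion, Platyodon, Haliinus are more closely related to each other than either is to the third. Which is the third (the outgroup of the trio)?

Character polarity is set by the outgroup: the derived state is whichever differs from the outgroup's state, so for Trait 2 the derived state is 'absent', and for the remaining characters it is 'present'.
All ingroup taxa share the derived state 'present' for Trait 1; it defines the ingroup but does not resolve relationships within it.
Only Haliinus, Lithion, and Therion show the derived state 'absent' for Trait 2, supporting them as a clade.
Only Haliinus and Therion show the derived state 'present' for Trait 3, supporting them as a clade.
Most parsimonious ingroup topology: (((Haliinus,Therion),Lithion),Platyodon).
Haliinus and Lithion share a more recent common ancestor with each other than either does with Platyodon, so Platyodon is the least closely related of the three.

Platyodon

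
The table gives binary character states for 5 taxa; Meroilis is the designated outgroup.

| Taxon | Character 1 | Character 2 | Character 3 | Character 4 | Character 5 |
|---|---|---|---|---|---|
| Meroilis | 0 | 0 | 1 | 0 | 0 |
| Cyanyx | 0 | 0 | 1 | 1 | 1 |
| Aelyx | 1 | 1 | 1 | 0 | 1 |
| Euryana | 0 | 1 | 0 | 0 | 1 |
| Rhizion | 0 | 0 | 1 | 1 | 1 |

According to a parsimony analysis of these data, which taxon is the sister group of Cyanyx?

Character polarity is set by the outgroup: the derived state is whichever differs from the outgroup's state, so for Character 3 the derived state is '0', and for the remaining characters it is '1'.
Character 1 (derived state '1') is unique to Aelyx (autapomorphy; uninformative for grouping).
Character 2 (derived state '1') is shared by Aelyx and Euryana — a synapomorphy uniting that clade.
Character 3 (derived state '0') is unique to Euryana (autapomorphy; uninformative for grouping).
Character 4: derived state '1' in Cyanyx and Rhizion only — synapomorphy for {Cyanyx, Rhizion}.
Character 5 (derived state '1') is shared by all ingroup taxa — unites the whole ingroup.
Most parsimonious ingroup topology: ((Cyanyx,Rhizion),(Aelyx,Euryana)).
Cyanyx and Rhizion form a cherry on this tree, so they are sister taxa.

Rhizion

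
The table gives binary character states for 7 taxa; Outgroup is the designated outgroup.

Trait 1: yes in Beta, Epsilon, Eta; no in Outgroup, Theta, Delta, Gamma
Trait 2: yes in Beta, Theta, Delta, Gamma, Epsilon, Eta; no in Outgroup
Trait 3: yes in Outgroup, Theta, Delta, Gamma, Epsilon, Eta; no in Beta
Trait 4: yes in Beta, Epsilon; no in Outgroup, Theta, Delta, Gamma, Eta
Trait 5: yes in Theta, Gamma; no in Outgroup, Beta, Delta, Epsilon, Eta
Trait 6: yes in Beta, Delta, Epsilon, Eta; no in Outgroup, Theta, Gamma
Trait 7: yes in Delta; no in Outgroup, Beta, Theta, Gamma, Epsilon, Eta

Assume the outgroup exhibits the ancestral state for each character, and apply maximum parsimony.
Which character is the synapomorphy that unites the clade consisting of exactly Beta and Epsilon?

Trait 4

Character polarity is set by the outgroup: the derived state is whichever differs from the outgroup's state, so for Trait 3 the derived state is 'no', and for the remaining characters it is 'yes'.
Only Beta, Epsilon, and Eta show the derived state 'yes' for Trait 1, supporting them as a clade.
All ingroup taxa share the derived state 'yes' for Trait 2; it defines the ingroup but does not resolve relationships within it.
Trait 3: derived state 'no' in Beta only — an autapomorphy, so it tells us nothing about relationships among taxa.
Trait 4: derived state 'yes' in Beta and Epsilon only — synapomorphy for {Beta, Epsilon}.
Trait 5: derived state 'yes' in Gamma and Theta only — synapomorphy for {Gamma, Theta}.
Only Beta, Delta, Epsilon, and Eta show the derived state 'yes' for Trait 6, supporting them as a clade.
Trait 7 (derived state 'yes') is unique to Delta (autapomorphy; uninformative for grouping).
Most parsimonious ingroup topology: ((((Beta,Epsilon),Eta),Delta),(Theta,Gamma)).
The clade {Beta, Epsilon} is supported by Trait 4: its derived state 'yes' occurs in exactly those taxa and in no other taxon (including the outgroup).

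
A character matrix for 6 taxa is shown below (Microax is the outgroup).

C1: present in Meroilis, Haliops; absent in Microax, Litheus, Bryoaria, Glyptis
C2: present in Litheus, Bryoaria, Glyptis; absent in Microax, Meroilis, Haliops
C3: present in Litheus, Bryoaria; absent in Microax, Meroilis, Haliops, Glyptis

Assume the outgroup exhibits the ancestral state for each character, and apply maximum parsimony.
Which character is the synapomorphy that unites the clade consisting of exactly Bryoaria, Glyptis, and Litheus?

The outgroup has state 'absent' for every character, so 'present' is the derived state throughout.
C1 (derived state 'present') is shared by Haliops and Meroilis — a synapomorphy uniting that clade.
C2: derived state 'present' in Bryoaria, Glyptis, and Litheus only — synapomorphy for {Bryoaria, Glyptis, Litheus}.
C3 (derived state 'present') is shared by Bryoaria and Litheus — a synapomorphy uniting that clade.
Most parsimonious ingroup topology: ((Meroilis,Haliops),((Litheus,Bryoaria),Glyptis)).
The clade {Bryoaria, Glyptis, Litheus} is supported by C2: its derived state 'present' occurs in exactly those taxa and in no other taxon (including the outgroup).

C2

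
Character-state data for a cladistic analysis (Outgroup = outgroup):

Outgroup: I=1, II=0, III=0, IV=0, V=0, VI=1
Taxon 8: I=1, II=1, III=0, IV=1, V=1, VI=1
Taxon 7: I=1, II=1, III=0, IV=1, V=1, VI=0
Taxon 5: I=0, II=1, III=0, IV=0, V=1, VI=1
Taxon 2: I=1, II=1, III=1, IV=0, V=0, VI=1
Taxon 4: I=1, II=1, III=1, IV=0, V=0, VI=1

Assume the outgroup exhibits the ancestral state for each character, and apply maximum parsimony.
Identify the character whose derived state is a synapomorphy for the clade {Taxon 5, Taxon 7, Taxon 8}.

Character polarity is set by the outgroup: the derived state is whichever differs from the outgroup's state, so for I, VI the derived state is '0', and for the remaining characters it is '1'.
I: derived state '0' in Taxon 5 only — an autapomorphy, so it tells us nothing about relationships among taxa.
II (derived state '1') is shared by all ingroup taxa — unites the whole ingroup.
III (derived state '1') is shared by Taxon 2 and Taxon 4 — a synapomorphy uniting that clade.
IV (derived state '1') is shared by Taxon 7 and Taxon 8 — a synapomorphy uniting that clade.
V (derived state '1') is shared by Taxon 5, Taxon 7, and Taxon 8 — a synapomorphy uniting that clade.
VI (derived state '0') is unique to Taxon 7 (autapomorphy; uninformative for grouping).
Most parsimonious ingroup topology: (((Taxon 8,Taxon 7),Taxon 5),(Taxon 2,Taxon 4)).
The clade {Taxon 5, Taxon 7, Taxon 8} is supported by V: its derived state '1' occurs in exactly those taxa and in no other taxon (including the outgroup).

V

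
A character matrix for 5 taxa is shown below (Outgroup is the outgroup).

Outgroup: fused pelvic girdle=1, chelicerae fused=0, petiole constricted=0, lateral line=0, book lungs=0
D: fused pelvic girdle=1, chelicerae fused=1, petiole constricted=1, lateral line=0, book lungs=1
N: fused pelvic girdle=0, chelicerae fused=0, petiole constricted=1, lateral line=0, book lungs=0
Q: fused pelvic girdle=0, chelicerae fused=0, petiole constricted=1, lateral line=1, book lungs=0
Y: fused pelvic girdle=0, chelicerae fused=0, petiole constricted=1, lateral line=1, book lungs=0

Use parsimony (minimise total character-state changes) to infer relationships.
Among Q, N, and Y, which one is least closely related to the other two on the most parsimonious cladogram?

Character polarity is set by the outgroup: the derived state is whichever differs from the outgroup's state, so for fused pelvic girdle the derived state is '0', and for the remaining characters it is '1'.
Only N, Q, and Y show the derived state '0' for fused pelvic girdle, supporting them as a clade.
chelicerae fused: derived state '1' in D only — an autapomorphy, so it tells us nothing about relationships among taxa.
petiole constricted (derived state '1') is shared by all ingroup taxa — unites the whole ingroup.
lateral line: derived state '1' in Q and Y only — synapomorphy for {Q, Y}.
book lungs (derived state '1') is unique to D (autapomorphy; uninformative for grouping).
Most parsimonious ingroup topology: (D,(N,(Q,Y))).
Y and Q share a more recent common ancestor with each other than either does with N, so N is the least closely related of the three.

N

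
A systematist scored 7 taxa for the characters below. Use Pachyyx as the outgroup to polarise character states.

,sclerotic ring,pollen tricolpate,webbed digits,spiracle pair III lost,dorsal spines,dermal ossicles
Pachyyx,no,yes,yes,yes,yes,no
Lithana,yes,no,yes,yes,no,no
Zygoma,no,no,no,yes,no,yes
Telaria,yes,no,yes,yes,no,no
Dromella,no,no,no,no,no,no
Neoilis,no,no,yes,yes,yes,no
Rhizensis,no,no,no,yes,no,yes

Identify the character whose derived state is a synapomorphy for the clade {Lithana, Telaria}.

sclerotic ring

Character polarity is set by the outgroup: the derived state is whichever differs from the outgroup's state, so for pollen tricolpate, webbed digits, spiracle pair III lost, dorsal spines the derived state is 'no', and for the remaining characters it is 'yes'.
Only Lithana and Telaria show the derived state 'yes' for sclerotic ring, supporting them as a clade.
All ingroup taxa share the derived state 'no' for pollen tricolpate; it defines the ingroup but does not resolve relationships within it.
webbed digits (derived state 'no') is shared by Dromella, Rhizensis, and Zygoma — a synapomorphy uniting that clade.
spiracle pair III lost (derived state 'no') is unique to Dromella (autapomorphy; uninformative for grouping).
Only Dromella, Lithana, Rhizensis, Telaria, and Zygoma show the derived state 'no' for dorsal spines, supporting them as a clade.
dermal ossicles (derived state 'yes') is shared by Rhizensis and Zygoma — a synapomorphy uniting that clade.
Most parsimonious ingroup topology: (((Lithana,Telaria),((Zygoma,Rhizensis),Dromella)),Neoilis).
The clade {Lithana, Telaria} is supported by sclerotic ring: its derived state 'yes' occurs in exactly those taxa and in no other taxon (including the outgroup).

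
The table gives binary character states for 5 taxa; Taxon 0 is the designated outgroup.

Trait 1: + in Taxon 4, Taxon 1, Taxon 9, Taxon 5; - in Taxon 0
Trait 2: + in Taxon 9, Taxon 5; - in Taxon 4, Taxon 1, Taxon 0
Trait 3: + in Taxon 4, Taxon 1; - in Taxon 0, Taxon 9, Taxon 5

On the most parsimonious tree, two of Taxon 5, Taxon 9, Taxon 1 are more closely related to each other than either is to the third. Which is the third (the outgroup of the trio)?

Taxon 1

The outgroup has state '-' for every character, so '+' is the derived state throughout.
All ingroup taxa share the derived state '+' for Trait 1; it defines the ingroup but does not resolve relationships within it.
Trait 2: derived state '+' in Taxon 5 and Taxon 9 only — synapomorphy for {Taxon 5, Taxon 9}.
Trait 3 (derived state '+') is shared by Taxon 1 and Taxon 4 — a synapomorphy uniting that clade.
Most parsimonious ingroup topology: ((Taxon 1,Taxon 4),(Taxon 5,Taxon 9)).
Taxon 5 and Taxon 9 share a more recent common ancestor with each other than either does with Taxon 1, so Taxon 1 is the least closely related of the three.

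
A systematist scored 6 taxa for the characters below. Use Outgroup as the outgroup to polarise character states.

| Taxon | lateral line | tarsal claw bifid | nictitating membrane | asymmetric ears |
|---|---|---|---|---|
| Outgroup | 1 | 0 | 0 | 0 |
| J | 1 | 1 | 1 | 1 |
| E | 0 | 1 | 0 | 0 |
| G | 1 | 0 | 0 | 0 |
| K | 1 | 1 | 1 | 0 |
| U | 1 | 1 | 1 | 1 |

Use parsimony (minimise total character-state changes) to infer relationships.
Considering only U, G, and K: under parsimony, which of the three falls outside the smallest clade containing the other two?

Character polarity is set by the outgroup: the derived state is whichever differs from the outgroup's state, so for lateral line the derived state is '0', and for the remaining characters it is '1'.
lateral line (derived state '0') is unique to E (autapomorphy; uninformative for grouping).
Only E, J, K, and U show the derived state '1' for tarsal claw bifid, supporting them as a clade.
nictitating membrane: derived state '1' in J, K, and U only — synapomorphy for {J, K, U}.
asymmetric ears: derived state '1' in J and U only — synapomorphy for {J, U}.
Most parsimonious ingroup topology: ((((J,U),K),E),G).
U and K share a more recent common ancestor with each other than either does with G, so G is the least closely related of the three.

G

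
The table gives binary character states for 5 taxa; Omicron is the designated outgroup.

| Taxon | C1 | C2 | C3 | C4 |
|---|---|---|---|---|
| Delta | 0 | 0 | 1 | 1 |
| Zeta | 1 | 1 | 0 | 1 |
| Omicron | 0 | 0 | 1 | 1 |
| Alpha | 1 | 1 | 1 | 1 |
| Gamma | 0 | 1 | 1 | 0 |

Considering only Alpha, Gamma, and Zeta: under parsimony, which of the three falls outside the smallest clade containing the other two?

Character polarity is set by the outgroup: the derived state is whichever differs from the outgroup's state, so for C3, C4 the derived state is '0', and for the remaining characters it is '1'.
Only Alpha and Zeta show the derived state '1' for C1, supporting them as a clade.
Only Alpha, Gamma, and Zeta show the derived state '1' for C2, supporting them as a clade.
C3 (derived state '0') is unique to Zeta (autapomorphy; uninformative for grouping).
C4 (derived state '0') is unique to Gamma (autapomorphy; uninformative for grouping).
Most parsimonious ingroup topology: (Delta,((Zeta,Alpha),Gamma)).
Zeta and Alpha share a more recent common ancestor with each other than either does with Gamma, so Gamma is the least closely related of the three.

Gamma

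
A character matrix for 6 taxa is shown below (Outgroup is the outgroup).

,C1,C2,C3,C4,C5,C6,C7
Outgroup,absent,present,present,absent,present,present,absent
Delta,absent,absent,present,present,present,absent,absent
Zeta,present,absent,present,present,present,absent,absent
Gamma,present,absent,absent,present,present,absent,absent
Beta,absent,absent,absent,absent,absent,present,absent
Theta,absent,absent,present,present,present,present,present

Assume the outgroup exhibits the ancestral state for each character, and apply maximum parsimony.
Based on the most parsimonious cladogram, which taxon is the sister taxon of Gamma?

Zeta

Character polarity is set by the outgroup: the derived state is whichever differs from the outgroup's state, so for C2, C3, C5, C6 the derived state is 'absent', and for the remaining characters it is 'present'.
Only Gamma and Zeta show the derived state 'present' for C1, supporting them as a clade.
All ingroup taxa share the derived state 'absent' for C2; it defines the ingroup but does not resolve relationships within it.
C3 (state 'absent') occurs in Beta and Gamma but conflicts with the nesting implied by the other characters — most parsimoniously interpreted as homoplasy.
C4: derived state 'present' in Delta, Gamma, Theta, and Zeta only — synapomorphy for {Delta, Gamma, Theta, Zeta}.
C5: derived state 'absent' in Beta only — an autapomorphy, so it tells us nothing about relationships among taxa.
Only Delta, Gamma, and Zeta show the derived state 'absent' for C6, supporting them as a clade.
C7 (derived state 'present') is unique to Theta (autapomorphy; uninformative for grouping).
Most parsimonious ingroup topology: (((Delta,(Zeta,Gamma)),Theta),Beta).
Gamma and Zeta form a cherry on this tree, so they are sister taxa.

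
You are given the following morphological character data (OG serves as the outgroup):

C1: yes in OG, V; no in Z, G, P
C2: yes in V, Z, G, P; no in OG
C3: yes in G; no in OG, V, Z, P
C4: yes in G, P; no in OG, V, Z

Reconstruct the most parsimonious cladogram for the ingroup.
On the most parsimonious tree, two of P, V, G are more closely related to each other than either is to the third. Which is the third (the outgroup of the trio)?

Character polarity is set by the outgroup: the derived state is whichever differs from the outgroup's state, so for C1 the derived state is 'no', and for the remaining characters it is 'yes'.
C1: derived state 'no' in G, P, and Z only — synapomorphy for {G, P, Z}.
All ingroup taxa share the derived state 'yes' for C2; it defines the ingroup but does not resolve relationships within it.
C3: derived state 'yes' in G only — an autapomorphy, so it tells us nothing about relationships among taxa.
C4 (derived state 'yes') is shared by G and P — a synapomorphy uniting that clade.
Most parsimonious ingroup topology: (((G,P),Z),V).
G and P share a more recent common ancestor with each other than either does with V, so V is the least closely related of the three.

V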